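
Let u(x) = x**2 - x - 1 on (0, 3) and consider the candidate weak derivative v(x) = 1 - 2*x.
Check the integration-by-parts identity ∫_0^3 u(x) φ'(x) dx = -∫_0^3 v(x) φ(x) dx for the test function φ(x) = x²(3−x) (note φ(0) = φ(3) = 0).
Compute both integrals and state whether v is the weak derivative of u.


LHS = -351/20, RHS = 351/20. No, v is not the weak derivative of u.

u(x) = x**2 - x - 1, classical derivative u'(x) = 2*x - 1.
φ(x) = x²(3−x), so φ'(x) = 3*x*(2 - x).
Note φ(0) = φ(3) = 0, so the boundary term u·φ vanishes.
LHS = ∫_0^3 u(x) φ'(x) dx = ∫_0^3 (-3*x^4 + 9*x^3 - 3*x^2 - 6*x) dx. Term by term:
  ∫_0^3 -3*x^4 dx = -729/5;  ∫_0^3 9*x^3 dx = 729/4;  ∫_0^3 -3*x^2 dx = -27;
  ∫_0^3 -6*x dx = -27.
Sum: -729/5 + 729/4 − 27 − 27 = -351/20.
So LHS = -351/20.
∫_0^3 v(x) φ(x) dx = ∫_0^3 (2*x^4 - 7*x^3 + 3*x^2) dx. Term by term:
  ∫_0^3 2*x^4 dx = 486/5;  ∫_0^3 -7*x^3 dx = -567/4;  ∫_0^3 3*x^2 dx = 27.
Sum: 486/5 − 567/4 + 27 = -351/20.
So RHS = -∫_0^3 v(x) φ(x) dx = 351/20.
LHS − RHS = -351/10 ≠ 0, so the identity fails.
(For a valid weak derivative the identity must hold for EVERY test function, in particular this one. The failure shows v is NOT the weak derivative of u.)
Correct weak derivative would be u'(x) = 2*x - 1.


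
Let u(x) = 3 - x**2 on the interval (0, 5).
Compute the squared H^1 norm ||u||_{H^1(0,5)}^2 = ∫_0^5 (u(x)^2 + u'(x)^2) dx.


||u||_{H^1}^2 = 1760/3

The H^1 norm (squared) on an interval (0, L) is
  ||u||_{H^1}^2 = ∫_0^L u(x)^2 dx + ∫_0^L u'(x)^2 dx.
Compute u'(x) = -2*x.
Then u(x)^2 = x**4 - 6*x**2 + 9 and u'(x)^2 = 4*x**2.
Integrate each monomial from 0 to 5 using ∫_0^5 c·x^n dx = c·5^(n+1)/(n+1):
  ∫_0^5 u(x)^2 dx = ∫_0^5 (x^4 - 6*x^2 + 9) dx. Term by term:
    ∫_0^5 x^4 dx = 625;  ∫_0^5 -6*x^2 dx = -250;  ∫_0^5 9 dx = 45.
  Sum: 625 − 250 + 45 = 420.
  ∫_0^5 u'(x)^2 dx = ∫_0^5 (4*x^2) dx. Term by term:
    ∫_0^5 4*x^2 dx = 500/3.
Adding: ||u||_{H^1}^2 = 420 + 500/3 = 1760/3.


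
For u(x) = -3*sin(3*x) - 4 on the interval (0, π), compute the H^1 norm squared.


||u||_{H^1(0,π)}^2 = 16 + 61*π

u'(x) = -9*cos(3*x).
Expand u² and (u')² and integrate term by term on (0, π), using: for integers n ≥ 1, ∫_0^π sin²(nx) dx = ∫_0^π cos²(nx) dx = π/2; for n ≠ n', ∫_0^π sin(nx)sin(n'x) dx = ∫_0^π cos(nx)cos(n'x) dx = 0; and by product-to-sum, ∫_0^π sin(nx)cos(n'x) dx = ½∫_0^π [sin((n+n')x) + sin((n−n')x)] dx, which is 0 when n+n' is even and 2n/(n²−n'²) when n+n' is odd (it need not vanish on (0, π)). For the constant mode: ∫_0^π 1 dx = π, ∫_0^π cos(nx) dx = 0, ∫_0^π sin(nx) dx = (1−(−1)^n)/n.
  u² squared terms: (-4)²·∫1 dx = 16·π = 16*π;  (-3)²·∫sin(3x)² dx = 9·π/2 = 9*π/2.
  u² cross terms: 2·(-4)·(-3)·∫1·sin(3x) dx = 24·(2/3) = 16.
  So ∫_0^π u² dx = 16*π + 9*π/2 + 16 = 16 + 41*π/2.
  (u')² squared terms: (-9)²·∫cos(3x)² dx = 81·π/2 = 81*π/2.
  So ∫_0^π (u')² dx = 81*π/2.
||u||_{H^1}^2 = (16 + 41*π/2) + (81*π/2) = 16 + 61*π.


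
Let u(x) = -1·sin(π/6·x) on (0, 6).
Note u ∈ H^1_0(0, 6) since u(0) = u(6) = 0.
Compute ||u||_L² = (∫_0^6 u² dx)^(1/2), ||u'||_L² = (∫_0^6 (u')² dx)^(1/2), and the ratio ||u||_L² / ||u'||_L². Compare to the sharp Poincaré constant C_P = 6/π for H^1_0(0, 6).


||u||_L² / ||u'||_L² = 6/π = C_P.

u(x) = -1·sin(π/6·x), so u'(x) = -π*cos(π*x/6)/6.
Writing u(x) = A·sin(kπx/L) with A = -1 and k = 1, use ∫_0^L sin²(kπx/L) dx = L/2 and ∫_0^L cos²(kπx/L) dx = L/2.
u² = 1·sin²(π/6·x) and (u')² = π^2/36·cos²(π/6·x), and each of sin², cos² integrates to L/2 = 3 over (0, 6).
∫_0^6 u² dx = 3, so ||u||_L² = sqrt(3).
∫_0^6 (u')² dx = π^2/12, so ||u'||_L² = sqrt(3)*π/6.
Ratio ||u||_L² / ||u'||_L² = 6/π.
Sharp Poincaré constant on H^1_0(0, 6) is C_P = L/π = 6/π, achieved by sin(π/6·x).
This is the k = 1 eigenfunction (up to amplitude), so the ratio equals the sharp Poincaré constant exactly.


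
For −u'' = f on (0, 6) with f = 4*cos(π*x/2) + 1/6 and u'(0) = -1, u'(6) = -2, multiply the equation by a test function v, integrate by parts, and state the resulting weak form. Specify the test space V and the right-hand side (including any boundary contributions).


V = H^1(0, 6) (v unrestricted at boundary; u is determined up to an additive constant); weak form: ∫_0^6 u'v' dx = ∫_0^6 (4*cos(π*x/2) + 1/6) v dx − 2·v(6) + v(0) for all v ∈ V.

Multiply both sides by a test function v and integrate from 0 to 6:
  ∫_0^6 −u''(x) v(x) dx = ∫_0^6 f(x) v(x) dx.
Integrate the LHS by parts once:
  ∫_0^6 −u'' v dx = −[u'(x) v(x)]_0^6 + ∫_0^6 u'(x) v'(x) dx.
Thus ∫_0^6 u'(x) v'(x) dx = ∫_0^6 f(x) v(x) dx + [u'(x) v(x)]_0^6.
Choose V so that boundary terms are either known or forced to vanish.
u has inhomogeneous Neumann u'(0) = -1, u'(6) = -2. [u' v]_0^6 = (-2)·v(6) − (-1)·v(0) = − 2·v(6) + v(0). Take V = H^1(0, 6); boundary term becomes part of RHS.
Weak formulation: find u (satisfying any essential BC) such that ∫_0^6 u'(x) v'(x) dx = ∫_0^6 f v dx − 2·v(6) + v(0) for all v ∈ V (Neumann data are natural BCs: they enter the RHS as boundary terms).
Substituting f(x) = 4*cos(π*x/2) + 1/6, the right-hand side is ∫_0^6 (4*cos(π*x/2) + 1/6) v dx − 2·v(6) + v(0).
Compatibility check (pure Neumann): taking v ≡ 1 ∈ V gives 0 = ∫_0^6 f dx + (-2) − (-1), i.e. ∫_0^6 f dx must equal u'(0) − u'(6) = 1. Indeed ∫_0^6 (4*cos(π*x/2) + 1/6) dx = 1, so the data are compatible. The solution is then unique only up to an additive constant (fix it e.g. by requiring ∫_0^6 u dx = 0).


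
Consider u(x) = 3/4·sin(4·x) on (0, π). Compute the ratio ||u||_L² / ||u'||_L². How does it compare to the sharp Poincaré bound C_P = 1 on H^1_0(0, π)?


||u||_L² / ||u'||_L² = 1/4 < C_P = 1.

u(x) = 3/4·sin(4·x), so u'(x) = 3*cos(4*x).
Writing u(x) = A·sin(kπx/L) with A = 3/4 and k = 4, use ∫_0^L sin²(kπx/L) dx = L/2 and ∫_0^L cos²(kπx/L) dx = L/2.
u² = 9/16·sin²(4·x) and (u')² = 9·cos²(4·x), and each of sin², cos² integrates to L/2 = π/2 over (0, π).
∫_0^π u² dx = 9*π/32, so ||u||_L² = 3*sqrt(2)*sqrt(π)/8.
∫_0^π (u')² dx = 9*π/2, so ||u'||_L² = 3*sqrt(2)*sqrt(π)/2.
Ratio ||u||_L² / ||u'||_L² = 1/4.
Sharp Poincaré constant on H^1_0(0, π) is C_P = L/π = 1, achieved by sin(x).
This is the k = 4 harmonic; the ratio L/(kπ) is strictly less than C_P = L/π, consistent with the sharp inequality ||u||_L² ≤ C_P ||u'||_L².


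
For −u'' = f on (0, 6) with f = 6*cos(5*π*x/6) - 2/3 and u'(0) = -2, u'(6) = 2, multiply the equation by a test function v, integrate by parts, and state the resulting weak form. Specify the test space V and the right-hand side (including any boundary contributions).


V = H^1(0, 6) (v unrestricted at boundary; u is determined up to an additive constant); weak form: ∫_0^6 u'v' dx = ∫_0^6 (6*cos(5*π*x/6) - 2/3) v dx + 2·v(6) + 2·v(0) for all v ∈ V.

Multiply both sides by a test function v and integrate from 0 to 6:
  ∫_0^6 −u''(x) v(x) dx = ∫_0^6 f(x) v(x) dx.
Integrate the LHS by parts once:
  ∫_0^6 −u'' v dx = −[u'(x) v(x)]_0^6 + ∫_0^6 u'(x) v'(x) dx.
Thus ∫_0^6 u'(x) v'(x) dx = ∫_0^6 f(x) v(x) dx + [u'(x) v(x)]_0^6.
Choose V so that boundary terms are either known or forced to vanish.
u has inhomogeneous Neumann u'(0) = -2, u'(6) = 2. [u' v]_0^6 = (2)·v(6) − (-2)·v(0) = 2·v(6) + 2·v(0). Take V = H^1(0, 6); boundary term becomes part of RHS.
Weak formulation: find u (satisfying any essential BC) such that ∫_0^6 u'(x) v'(x) dx = ∫_0^6 f v dx + 2·v(6) + 2·v(0) for all v ∈ V (Neumann data are natural BCs: they enter the RHS as boundary terms).
Substituting f(x) = 6*cos(5*π*x/6) - 2/3, the right-hand side is ∫_0^6 (6*cos(5*π*x/6) - 2/3) v dx + 2·v(6) + 2·v(0).
Compatibility check (pure Neumann): taking v ≡ 1 ∈ V gives 0 = ∫_0^6 f dx + (2) − (-2), i.e. ∫_0^6 f dx must equal u'(0) − u'(6) = -4. Indeed ∫_0^6 (6*cos(5*π*x/6) - 2/3) dx = -4, so the data are compatible. The solution is then unique only up to an additive constant (fix it e.g. by requiring ∫_0^6 u dx = 0).


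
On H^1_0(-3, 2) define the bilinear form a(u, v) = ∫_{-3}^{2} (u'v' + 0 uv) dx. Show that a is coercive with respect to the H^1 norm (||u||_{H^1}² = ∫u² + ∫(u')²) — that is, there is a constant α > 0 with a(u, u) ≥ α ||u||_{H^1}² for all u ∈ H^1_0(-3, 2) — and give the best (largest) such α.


α = π^2/(π^2 + 25)

Coercivity of a(·,·) on H^1_0(-3, 2) means a(u, u) ≥ α ||u||_{H^1}² for every u ∈ H^1_0.
The interval has length L = 5, and Poincaré/coercivity depend only on L. Here a(u, u) = ∫(u')² + (0)·∫u².
Here c = 0, so a(u,u) = ∫(u')² alone. The condition a(u,u) ≥ α||u||_{H^1}² reads (1−α)∫(u')² ≥ (α−c)∫u². Any admissible α is ≤ 1 (rapidly oscillating u have ∫u²/∫(u')² → 0), and α = 1 would force 0 ≥ (1−c)∫u², impossible since c < 1; so 1−α > 0. By the sharp Poincaré inequality on H^1_0 of an interval of length L, ∫(u')² ≥ (π/L)²∫u² with equality for the first sine mode sin(π(x−x₀)/L) (x₀ the left endpoint), so the inequality holds for all u iff (1−α)(π/L)² ≥ α − c, i.e. α ≤ ((π/L)² + c)/((π/L)² + 1) = (1 + c(L/π)²)/(1 + (L/π)²). (Direct route, valid since c ≤ 0: Poincaré gives c∫u² ≥ c(L/π)²∫(u')², so a(u,u) ≥ (1 + c(L/π)²)∫(u')², while ||u||_{H^1}² ≤ (1 + (L/π)²)∫(u')²; dividing yields the same α.) With (π/L)² = π^2/25 and c = 0, the largest admissible constant is α = ((π/L)² + c)/((π/L)² + 1).
Simplifying, α = π^2/(π^2 + 25).


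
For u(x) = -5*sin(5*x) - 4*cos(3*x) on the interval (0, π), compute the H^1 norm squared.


||u||_{H^1(0,π)}^2 = 405*π

u'(x) = 12*sin(3*x) - 25*cos(5*x).
Expand u² and (u')² and integrate term by term on (0, π), using: for integers n ≥ 1, ∫_0^π sin²(nx) dx = ∫_0^π cos²(nx) dx = π/2; for n ≠ n', ∫_0^π sin(nx)sin(n'x) dx = ∫_0^π cos(nx)cos(n'x) dx = 0; and by product-to-sum, ∫_0^π sin(nx)cos(n'x) dx = ½∫_0^π [sin((n+n')x) + sin((n−n')x)] dx, which is 0 when n+n' is even and 2n/(n²−n'²) when n+n' is odd (it need not vanish on (0, π)).
  u² squared terms: (-5)²·∫sin(5x)² dx = 25·π/2 = 25*π/2;  (-4)²·∫cos(3x)² dx = 16·π/2 = 8*π.
  u² cross terms: 2·(-5)·(-4)·∫sin(5x)·cos(3x) dx = 40·(0) = 0.
  So ∫_0^π u² dx = 25*π/2 + 8*π + 0 = 41*π/2.
  (u')² squared terms: (-25)²·∫cos(5x)² dx = 625·π/2 = 625*π/2;  (12)²·∫sin(3x)² dx = 144·π/2 = 72*π.
  (u')² cross terms: 2·(-25)·(12)·∫cos(5x)·sin(3x) dx = -600·(0) = 0.
  So ∫_0^π (u')² dx = 625*π/2 + 72*π + 0 = 769*π/2.
||u||_{H^1}^2 = (41*π/2) + (769*π/2) = 405*π.


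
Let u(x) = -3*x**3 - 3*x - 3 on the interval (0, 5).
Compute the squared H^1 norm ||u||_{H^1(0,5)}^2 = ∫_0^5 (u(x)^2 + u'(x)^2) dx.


||u||_{H^1}^2 = 2353035/14

The H^1 norm (squared) on an interval (0, L) is
  ||u||_{H^1}^2 = ∫_0^L u(x)^2 dx + ∫_0^L u'(x)^2 dx.
Compute u'(x) = -9*x**2 - 3.
Then u(x)^2 = 9*x**6 + 18*x**4 + 18*x**3 + 9*x**2 + 18*x + 9 and u'(x)^2 = 81*x**4 + 54*x**2 + 9.
Integrate each monomial from 0 to 5 using ∫_0^5 c·x^n dx = c·5^(n+1)/(n+1):
  ∫_0^5 u(x)^2 dx = ∫_0^5 (9*x^6 + 18*x^4 + 18*x^3 + 9*x^2 + 18*x + 9) dx. Term by term:
    ∫_0^5 9*x^6 dx = 703125/7;  ∫_0^5 18*x^4 dx = 11250;  ∫_0^5 18*x^3 dx = 5625/2;
    ∫_0^5 9*x^2 dx = 375;  ∫_0^5 18*x dx = 225;  ∫_0^5 9 dx = 45.
  Sum: 703125/7 + 11250 + 5625/2 + 375 + 225 + 45 = 1612155/14.
  ∫_0^5 u'(x)^2 dx = ∫_0^5 (81*x^4 + 54*x^2 + 9) dx. Term by term:
    ∫_0^5 81*x^4 dx = 50625;  ∫_0^5 54*x^2 dx = 2250;  ∫_0^5 9 dx = 45.
  Sum: 50625 + 2250 + 45 = 52920.
Adding: ||u||_{H^1}^2 = 1612155/14 + 52920 = 2353035/14.


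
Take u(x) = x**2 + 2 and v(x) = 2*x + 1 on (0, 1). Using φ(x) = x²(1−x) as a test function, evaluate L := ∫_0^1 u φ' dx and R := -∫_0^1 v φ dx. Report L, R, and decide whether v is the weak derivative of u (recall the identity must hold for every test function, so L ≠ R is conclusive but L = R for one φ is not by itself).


LHS = -1/10, RHS = -11/60. No, v is not the weak derivative of u.

u(x) = x**2 + 2, classical derivative u'(x) = 2*x.
φ(x) = x²(1−x), so φ'(x) = x*(2 - 3*x).
Note φ(0) = φ(1) = 0, so the boundary term u·φ vanishes.
LHS = ∫_0^1 u(x) φ'(x) dx = ∫_0^1 (-3*x^4 + 2*x^3 - 6*x^2 + 4*x) dx. Term by term:
  ∫_0^1 -3*x^4 dx = -3/5;  ∫_0^1 2*x^3 dx = 1/2;  ∫_0^1 -6*x^2 dx = -2;
  ∫_0^1 4*x dx = 2.
Sum: -3/5 + 1/2 − 2 + 2 = -1/10.
So LHS = -1/10.
∫_0^1 v(x) φ(x) dx = ∫_0^1 (-2*x^4 + x^3 + x^2) dx. Term by term:
  ∫_0^1 -2*x^4 dx = -2/5;  ∫_0^1 x^3 dx = 1/4;  ∫_0^1 x^2 dx = 1/3.
Sum: -2/5 + 1/4 + 1/3 = 11/60.
So RHS = -∫_0^1 v(x) φ(x) dx = -11/60.
LHS − RHS = 1/12 ≠ 0, so the identity fails.
(For a valid weak derivative the identity must hold for EVERY test function, in particular this one. The failure shows v is NOT the weak derivative of u.)
Correct weak derivative would be u'(x) = 2*x.


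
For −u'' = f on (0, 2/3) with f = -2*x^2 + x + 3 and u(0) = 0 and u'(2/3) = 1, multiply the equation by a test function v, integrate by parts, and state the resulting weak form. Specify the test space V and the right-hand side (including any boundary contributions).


V = {v ∈ H^1(0, 2/3) : v(0) = 0} (test functions vanish at x = 0 where u is specified); weak form: ∫_0^2/3 u'v' dx = ∫_0^2/3 (-2*x^2 + x + 3) v dx + v(2/3) for all v ∈ V.

Multiply both sides by a test function v and integrate from 0 to 2/3:
  ∫_0^2/3 −u''(x) v(x) dx = ∫_0^2/3 f(x) v(x) dx.
Integrate the LHS by parts once:
  ∫_0^2/3 −u'' v dx = −[u'(x) v(x)]_0^2/3 + ∫_0^2/3 u'(x) v'(x) dx.
Thus ∫_0^2/3 u'(x) v'(x) dx = ∫_0^2/3 f(x) v(x) dx + [u'(x) v(x)]_0^2/3.
Choose V so that boundary terms are either known or forced to vanish.
Mixed BC: u(0) = 0 (Dirichlet) and u'(2/3) = 1 (Neumann). Define V = {v ∈ H^1(0, 2/3) : v(0) = 0}. Then [u' v]_0^2/3 = u'(2/3)·v(2/3) − u'(0)·0 = v(2/3).
Weak formulation: find u (satisfying any essential BC) such that ∫_0^2/3 u'(x) v'(x) dx = ∫_0^2/3 f v dx + v(2/3) for all v ∈ V (Dirichlet at 0 absorbed into V; Neumann datum at x = 2/3 contributes the boundary term).
Substituting f(x) = -2*x^2 + x + 3, the right-hand side is ∫_0^2/3 (-2*x^2 + x + 3) v dx + v(2/3).


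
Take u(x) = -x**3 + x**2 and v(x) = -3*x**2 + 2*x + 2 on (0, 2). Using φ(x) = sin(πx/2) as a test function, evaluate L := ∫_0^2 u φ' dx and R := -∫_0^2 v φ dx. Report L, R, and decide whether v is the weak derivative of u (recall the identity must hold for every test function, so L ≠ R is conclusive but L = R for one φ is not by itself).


LHS = -96/π^3 + 16/π, RHS = -96/π^3 + 8/π. No, v is not the weak derivative of u.

u(x) = -x**3 + x**2, classical derivative u'(x) = -3*x**2 + 2*x.
φ(x) = sin(πx/2), so φ'(x) = π*cos(π*x/2)/2.
Note φ(0) = φ(2) = 0, so the boundary term u·φ vanishes.
LHS = ∫_0^2 u(x) φ'(x) dx = ∫_0^2 (-π*x^3*cos(π*x/2)/2 + π*x^2*cos(π*x/2)/2) dx. Term by term:
  ∫_0^2 π*x^2*cos(π*x/2)/2 dx = -8/π;  ∫_0^2 -π*x^3*cos(π*x/2)/2 dx = -96/π^3 + 24/π.
Sum: -8/π + -96/π^3 + 24/π = -96/π^3 + 16/π.
So LHS = -96/π^3 + 16/π.
∫_0^2 v(x) φ(x) dx = ∫_0^2 (-3*x^2*sin(π*x/2) + 2*x*sin(π*x/2) + 2*sin(π*x/2)) dx. Term by term:
  ∫_0^2 2*sin(π*x/2) dx = 8/π;  ∫_0^2 -3*x^2*sin(π*x/2) dx = -24/π + 96/π^3;  ∫_0^2 2*x*sin(π*x/2) dx = 8/π.
Sum: 8/π + -24/π + 96/π^3 + 8/π = -8/π + 96/π^3.
So RHS = -∫_0^2 v(x) φ(x) dx = -96/π^3 + 8/π.
LHS − RHS = 8/π ≠ 0, so the identity fails.
(For a valid weak derivative the identity must hold for EVERY test function, in particular this one. The failure shows v is NOT the weak derivative of u.)
Correct weak derivative would be u'(x) = -3*x**2 + 2*x.


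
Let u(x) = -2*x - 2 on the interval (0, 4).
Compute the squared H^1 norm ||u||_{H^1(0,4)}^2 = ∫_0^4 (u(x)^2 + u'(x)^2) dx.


||u||_{H^1}^2 = 544/3

The H^1 norm (squared) on an interval (0, L) is
  ||u||_{H^1}^2 = ∫_0^L u(x)^2 dx + ∫_0^L u'(x)^2 dx.
Compute u'(x) = -2.
Then u(x)^2 = 4*x**2 + 8*x + 4 and u'(x)^2 = 4.
Integrate each monomial from 0 to 4 using ∫_0^4 c·x^n dx = c·4^(n+1)/(n+1):
  ∫_0^4 u(x)^2 dx = ∫_0^4 (4*x^2 + 8*x + 4) dx. Term by term:
    ∫_0^4 4*x^2 dx = 256/3;  ∫_0^4 8*x dx = 64;  ∫_0^4 4 dx = 16.
  Sum: 256/3 + 64 + 16 = 496/3.
  ∫_0^4 u'(x)^2 dx = ∫_0^4 (4) dx. Term by term:
    ∫_0^4 4 dx = 16.
Adding: ||u||_{H^1}^2 = 496/3 + 16 = 544/3.


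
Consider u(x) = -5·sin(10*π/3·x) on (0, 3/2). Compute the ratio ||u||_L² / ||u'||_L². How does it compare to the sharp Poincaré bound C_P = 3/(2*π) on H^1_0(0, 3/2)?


||u||_L² / ||u'||_L² = 3/(10*π) < C_P = 3/(2*π).

u(x) = -5·sin(10*π/3·x), so u'(x) = -50*π*cos(10*π*x/3)/3.
Writing u(x) = A·sin(kπx/L) with A = -5 and k = 5, use ∫_0^L sin²(kπx/L) dx = L/2 and ∫_0^L cos²(kπx/L) dx = L/2.
u² = 25·sin²(10*π/3·x) and (u')² = 2500*π^2/9·cos²(10*π/3·x), and each of sin², cos² integrates to L/2 = 3/4 over (0, 3/2).
∫_0^3/2 u² dx = 75/4, so ||u||_L² = 5*sqrt(3)/2.
∫_0^3/2 (u')² dx = 625*π^2/3, so ||u'||_L² = 25*sqrt(3)*π/3.
Ratio ||u||_L² / ||u'||_L² = 3/(10*π).
Sharp Poincaré constant on H^1_0(0, 3/2) is C_P = L/π = 3/(2*π), achieved by sin(2*π/3·x).
This is the k = 5 harmonic; the ratio L/(kπ) is strictly less than C_P = L/π, consistent with the sharp inequality ||u||_L² ≤ C_P ||u'||_L².


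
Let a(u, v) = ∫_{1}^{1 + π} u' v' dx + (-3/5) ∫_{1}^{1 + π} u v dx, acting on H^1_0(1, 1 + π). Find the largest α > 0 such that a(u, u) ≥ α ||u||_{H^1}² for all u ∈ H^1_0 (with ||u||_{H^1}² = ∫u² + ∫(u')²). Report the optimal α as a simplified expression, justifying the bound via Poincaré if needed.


α = 1/5

Coercivity of a(·,·) on H^1_0(1, 1 + π) means a(u, u) ≥ α ||u||_{H^1}² for every u ∈ H^1_0.
The interval has length L = π, and Poincaré/coercivity depend only on L. Here a(u, u) = ∫(u')² + (-3/5)·∫u².
Here c = -3/5 < 0 with |c| < (π/L)² = 1, so coercivity still holds. The condition a(u,u) ≥ α||u||_{H^1}² reads (1−α)∫(u')² ≥ (α−c)∫u². Any admissible α is ≤ 1 (rapidly oscillating u have ∫u²/∫(u')² → 0), and α = 1 would force 0 ≥ (1−c)∫u², impossible since c < 1; so 1−α > 0. By the sharp Poincaré inequality on H^1_0 of an interval of length L, ∫(u')² ≥ (π/L)²∫u² with equality for the first sine mode sin(π(x−x₀)/L) (x₀ the left endpoint), so the inequality holds for all u iff (1−α)(π/L)² ≥ α − c, i.e. α ≤ ((π/L)² + c)/((π/L)² + 1) = (1 + c(L/π)²)/(1 + (L/π)²). (Direct route, valid since c ≤ 0: Poincaré gives c∫u² ≥ c(L/π)²∫(u')², so a(u,u) ≥ (1 + c(L/π)²)∫(u')², while ||u||_{H^1}² ≤ (1 + (L/π)²)∫(u')²; dividing yields the same α.) With (π/L)² = 1 and c = -3/5, the largest admissible constant is α = ((π/L)² + c)/((π/L)² + 1).
Simplifying, α = 1/5.


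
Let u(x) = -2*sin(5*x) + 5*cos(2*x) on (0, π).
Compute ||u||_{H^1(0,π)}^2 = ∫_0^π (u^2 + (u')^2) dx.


||u||_{H^1(0,π)}^2 = -1000/21 + 229*π/2

u'(x) = -10*sin(2*x) - 10*cos(5*x).
Expand u² and (u')² and integrate term by term on (0, π), using: for integers n ≥ 1, ∫_0^π sin²(nx) dx = ∫_0^π cos²(nx) dx = π/2; for n ≠ n', ∫_0^π sin(nx)sin(n'x) dx = ∫_0^π cos(nx)cos(n'x) dx = 0; and by product-to-sum, ∫_0^π sin(nx)cos(n'x) dx = ½∫_0^π [sin((n+n')x) + sin((n−n')x)] dx, which is 0 when n+n' is even and 2n/(n²−n'²) when n+n' is odd (it need not vanish on (0, π)).
  u² squared terms: (-2)²·∫sin(5x)² dx = 4·π/2 = 2*π;  (5)²·∫cos(2x)² dx = 25·π/2 = 25*π/2.
  u² cross terms: 2·(-2)·(5)·∫sin(5x)·cos(2x) dx = -20·(10/21) = -200/21.
  So ∫_0^π u² dx = 2*π + 25*π/2 − 200/21 = -200/21 + 29*π/2.
  (u')² squared terms: (-10)²·∫cos(5x)² dx = 100·π/2 = 50*π;  (-10)²·∫sin(2x)² dx = 100·π/2 = 50*π.
  (u')² cross terms: 2·(-10)·(-10)·∫cos(5x)·sin(2x) dx = 200·(-4/21) = -800/21.
  So ∫_0^π (u')² dx = 50*π + 50*π − 800/21 = -800/21 + 100*π.
||u||_{H^1}^2 = (-200/21 + 29*π/2) + (-800/21 + 100*π) = -1000/21 + 229*π/2.


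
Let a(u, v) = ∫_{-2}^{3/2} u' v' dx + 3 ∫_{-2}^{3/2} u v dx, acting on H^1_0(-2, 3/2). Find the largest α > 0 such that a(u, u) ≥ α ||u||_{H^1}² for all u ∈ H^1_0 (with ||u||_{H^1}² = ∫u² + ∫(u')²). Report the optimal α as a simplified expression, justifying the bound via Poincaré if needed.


α = 1

Coercivity of a(·,·) on H^1_0(-2, 3/2) means a(u, u) ≥ α ||u||_{H^1}² for every u ∈ H^1_0.
The interval has length L = 7/2, and Poincaré/coercivity depend only on L. Here a(u, u) = ∫(u')² + (3)·∫u².
Here c = 3 ≥ 1, so a(u,u) = ∫(u')² + c∫u² ≥ ∫(u')² + ∫u² = ||u||_{H^1}², i.e. α = 1 works. No larger α is possible: a(u,u) ≥ α||u||_{H^1}² means (1−α)∫(u')² ≥ (α−c)∫u², and for the modes u_n = sin(nπ(x−x₀)/L) (x₀ the left endpoint) one has ∫u_n²/∫(u_n')² = (L/(nπ))² → 0, so a(u_n,u_n)/||u_n||_{H^1}² → 1. Hence the optimal constant is α = 1.
Therefore α = 1.


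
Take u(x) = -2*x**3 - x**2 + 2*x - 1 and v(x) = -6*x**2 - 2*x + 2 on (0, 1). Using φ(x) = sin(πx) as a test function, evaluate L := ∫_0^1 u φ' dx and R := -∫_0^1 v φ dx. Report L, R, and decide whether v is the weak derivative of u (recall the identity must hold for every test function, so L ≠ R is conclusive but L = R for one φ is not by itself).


LHS = -24/π^3 + 4/π, RHS = -24/π^3 + 4/π. Yes, v = u' weakly.

u(x) = -2*x**3 - x**2 + 2*x - 1, classical derivative u'(x) = -6*x**2 - 2*x + 2.
φ(x) = sin(πx), so φ'(x) = π*cos(π*x).
Note φ(0) = φ(1) = 0, so the boundary term u·φ vanishes.
LHS = ∫_0^1 u(x) φ'(x) dx = ∫_0^1 (-2*π*x^3*cos(π*x) - π*x^2*cos(π*x) + 2*π*x*cos(π*x) - π*cos(π*x)) dx. Term by term:
  ∫_0^1 -π*cos(π*x) dx = 0;  ∫_0^1 -π*x^2*cos(π*x) dx = 2/π;  ∫_0^1 -2*π*x^3*cos(π*x) dx = -24/π^3 + 6/π;
  ∫_0^1 2*π*x*cos(π*x) dx = -4/π.
Sum: 0 + 2/π + -24/π^3 + 6/π − 4/π = -24/π^3 + 4/π.
So LHS = -24/π^3 + 4/π.
∫_0^1 v(x) φ(x) dx = ∫_0^1 (-6*x^2*sin(π*x) - 2*x*sin(π*x) + 2*sin(π*x)) dx. Term by term:
  ∫_0^1 2*sin(π*x) dx = 4/π;  ∫_0^1 -6*x^2*sin(π*x) dx = -6/π + 24/π^3;  ∫_0^1 -2*x*sin(π*x) dx = -2/π.
Sum: 4/π + -6/π + 24/π^3 − 2/π = -4/π + 24/π^3.
So RHS = -∫_0^1 v(x) φ(x) dx = -24/π^3 + 4/π.
LHS = RHS, so the identity holds for this test φ.
Moreover u is smooth here and v(x) = u'(x) = -6*x**2 - 2*x + 2 pointwise, so the identity holds for every test function. Hence v is the weak derivative of u.


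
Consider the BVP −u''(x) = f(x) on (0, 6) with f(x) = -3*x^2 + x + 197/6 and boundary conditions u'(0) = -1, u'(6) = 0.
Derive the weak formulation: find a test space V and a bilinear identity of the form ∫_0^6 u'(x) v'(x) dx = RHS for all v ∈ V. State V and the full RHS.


V = H^1(0, 6) (v unrestricted at boundary; u is determined up to an additive constant); weak form: ∫_0^6 u'v' dx = ∫_0^6 (-3*x^2 + x + 197/6) v dx + v(0) for all v ∈ V.

Multiply both sides by a test function v and integrate from 0 to 6:
  ∫_0^6 −u''(x) v(x) dx = ∫_0^6 f(x) v(x) dx.
Integrate the LHS by parts once:
  ∫_0^6 −u'' v dx = −[u'(x) v(x)]_0^6 + ∫_0^6 u'(x) v'(x) dx.
Thus ∫_0^6 u'(x) v'(x) dx = ∫_0^6 f(x) v(x) dx + [u'(x) v(x)]_0^6.
Choose V so that boundary terms are either known or forced to vanish.
u has inhomogeneous Neumann u'(0) = -1, u'(6) = 0. [u' v]_0^6 = (0)·v(6) − (-1)·v(0) = v(0). Take V = H^1(0, 6); boundary term becomes part of RHS.
Weak formulation: find u (satisfying any essential BC) such that ∫_0^6 u'(x) v'(x) dx = ∫_0^6 f v dx + v(0) for all v ∈ V (Neumann data are natural BCs: they enter the RHS as boundary terms).
Substituting f(x) = -3*x^2 + x + 197/6, the right-hand side is ∫_0^6 (-3*x^2 + x + 197/6) v dx + v(0).
Compatibility check (pure Neumann): taking v ≡ 1 ∈ V gives 0 = ∫_0^6 f dx + (0) − (-1), i.e. ∫_0^6 f dx must equal u'(0) − u'(6) = -1. Indeed ∫_0^6 (-3*x^2 + x + 197/6) dx = -1, so the data are compatible. The solution is then unique only up to an additive constant (fix it e.g. by requiring ∫_0^6 u dx = 0).


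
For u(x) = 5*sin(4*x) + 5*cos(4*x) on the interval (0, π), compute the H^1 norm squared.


||u||_{H^1(0,π)}^2 = 425*π

u'(x) = -20*sin(4*x) + 20*cos(4*x).
Expand u² and (u')² and integrate term by term on (0, π), using: for integers n ≥ 1, ∫_0^π sin²(nx) dx = ∫_0^π cos²(nx) dx = π/2; for n ≠ n', ∫_0^π sin(nx)sin(n'x) dx = ∫_0^π cos(nx)cos(n'x) dx = 0; and by product-to-sum, ∫_0^π sin(nx)cos(n'x) dx = ½∫_0^π [sin((n+n')x) + sin((n−n')x)] dx, which is 0 when n+n' is even and 2n/(n²−n'²) when n+n' is odd (it need not vanish on (0, π)).
  u² squared terms: (5)²·∫cos(4x)² dx = 25·π/2 = 25*π/2;  (5)²·∫sin(4x)² dx = 25·π/2 = 25*π/2.
  u² cross terms: 2·(5)·(5)·∫cos(4x)·sin(4x) dx = 50·(0) = 0.
  So ∫_0^π u² dx = 25*π/2 + 25*π/2 + 0 = 25*π.
  (u')² squared terms: (-20)²·∫sin(4x)² dx = 400·π/2 = 200*π;  (20)²·∫cos(4x)² dx = 400·π/2 = 200*π.
  (u')² cross terms: 2·(-20)·(20)·∫sin(4x)·cos(4x) dx = -800·(0) = 0.
  So ∫_0^π (u')² dx = 200*π + 200*π + 0 = 400*π.
||u||_{H^1}^2 = (25*π) + (400*π) = 425*π.


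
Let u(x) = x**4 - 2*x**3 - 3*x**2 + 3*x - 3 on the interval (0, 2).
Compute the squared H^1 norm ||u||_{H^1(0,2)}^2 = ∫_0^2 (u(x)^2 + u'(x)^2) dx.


||u||_{H^1}^2 = 4072/45

The H^1 norm (squared) on an interval (0, L) is
  ||u||_{H^1}^2 = ∫_0^L u(x)^2 dx + ∫_0^L u'(x)^2 dx.
Compute u'(x) = 4*x**3 - 6*x**2 - 6*x + 3.
Then u(x)^2 = x**8 - 4*x**7 - 2*x**6 + 18*x**5 - 9*x**4 - 6*x**3 + 27*x**2 - 18*x + 9 and u'(x)^2 = 16*x**6 - 48*x**5 - 12*x**4 + 96*x**3 - 36*x + 9.
Integrate each monomial from 0 to 2 using ∫_0^2 c·x^n dx = c·2^(n+1)/(n+1):
  ∫_0^2 u(x)^2 dx = ∫_0^2 (x^8 - 4*x^7 - 2*x^6 + 18*x^5 - 9*x^4 - 6*x^3 + 27*x^2 - 18*x + 9) dx. Term by term:
    ∫_0^2 x^8 dx = 512/9;  ∫_0^2 -4*x^7 dx = -128;  ∫_0^2 -2*x^6 dx = -256/7;
    ∫_0^2 18*x^5 dx = 192;  ∫_0^2 -9*x^4 dx = -288/5;  ∫_0^2 -6*x^3 dx = -24;
    ∫_0^2 27*x^2 dx = 72;  ∫_0^2 -18*x dx = -36;  ∫_0^2 9 dx = 18.
  Sum: 512/9 − 128 − 256/7 + 192 − 288/5 − 24 + 72 − 36 + 18 = 17866/315.
  ∫_0^2 u'(x)^2 dx = ∫_0^2 (16*x^6 - 48*x^5 - 12*x^4 + 96*x^3 - 36*x + 9) dx. Term by term:
    ∫_0^2 16*x^6 dx = 2048/7;  ∫_0^2 -48*x^5 dx = -512;  ∫_0^2 -12*x^4 dx = -384/5;
    ∫_0^2 96*x^3 dx = 384;  ∫_0^2 -36*x dx = -72;  ∫_0^2 9 dx = 18.
  Sum: 2048/7 − 512 − 384/5 + 384 − 72 + 18 = 1182/35.
Adding: ||u||_{H^1}^2 = 17866/315 + 1182/35 = 4072/45.


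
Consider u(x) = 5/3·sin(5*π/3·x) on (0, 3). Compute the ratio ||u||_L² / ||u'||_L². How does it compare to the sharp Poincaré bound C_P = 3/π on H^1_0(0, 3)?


||u||_L² / ||u'||_L² = 3/(5*π) < C_P = 3/π.

u(x) = 5/3·sin(5*π/3·x), so u'(x) = 25*π*cos(5*π*x/3)/9.
Writing u(x) = A·sin(kπx/L) with A = 5/3 and k = 5, use ∫_0^L sin²(kπx/L) dx = L/2 and ∫_0^L cos²(kπx/L) dx = L/2.
u² = 25/9·sin²(5*π/3·x) and (u')² = 625*π^2/81·cos²(5*π/3·x), and each of sin², cos² integrates to L/2 = 3/2 over (0, 3).
∫_0^3 u² dx = 25/6, so ||u||_L² = 5*sqrt(6)/6.
∫_0^3 (u')² dx = 625*π^2/54, so ||u'||_L² = 25*sqrt(6)*π/18.
Ratio ||u||_L² / ||u'||_L² = 3/(5*π).
Sharp Poincaré constant on H^1_0(0, 3) is C_P = L/π = 3/π, achieved by sin(π/3·x).
This is the k = 5 harmonic; the ratio L/(kπ) is strictly less than C_P = L/π, consistent with the sharp inequality ||u||_L² ≤ C_P ||u'||_L².


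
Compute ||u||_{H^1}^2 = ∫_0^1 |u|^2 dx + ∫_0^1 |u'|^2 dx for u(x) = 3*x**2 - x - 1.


||u||_{H^1}^2 = 229/30

The H^1 norm (squared) on an interval (0, L) is
  ||u||_{H^1}^2 = ∫_0^L u(x)^2 dx + ∫_0^L u'(x)^2 dx.
Compute u'(x) = 6*x - 1.
Then u(x)^2 = 9*x**4 - 6*x**3 - 5*x**2 + 2*x + 1 and u'(x)^2 = 36*x**2 - 12*x + 1.
Integrate each monomial from 0 to 1 using ∫_0^1 c·x^n dx = c·1^(n+1)/(n+1):
  ∫_0^1 u(x)^2 dx = ∫_0^1 (9*x^4 - 6*x^3 - 5*x^2 + 2*x + 1) dx. Term by term:
    ∫_0^1 9*x^4 dx = 9/5;  ∫_0^1 -6*x^3 dx = -3/2;  ∫_0^1 -5*x^2 dx = -5/3;
    ∫_0^1 2*x dx = 1;  ∫_0^1 1 dx = 1.
  Sum: 9/5 − 3/2 − 5/3 + 1 + 1 = 19/30.
  ∫_0^1 u'(x)^2 dx = ∫_0^1 (36*x^2 - 12*x + 1) dx. Term by term:
    ∫_0^1 36*x^2 dx = 12;  ∫_0^1 -12*x dx = -6;  ∫_0^1 1 dx = 1.
  Sum: 12 − 6 + 1 = 7.
Adding: ||u||_{H^1}^2 = 19/30 + 7 = 229/30.


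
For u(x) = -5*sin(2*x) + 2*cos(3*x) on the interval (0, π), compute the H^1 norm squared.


||u||_{H^1(0,π)}^2 = 160 + 165*π/2

u'(x) = -6*sin(3*x) - 10*cos(2*x).
Expand u² and (u')² and integrate term by term on (0, π), using: for integers n ≥ 1, ∫_0^π sin²(nx) dx = ∫_0^π cos²(nx) dx = π/2; for n ≠ n', ∫_0^π sin(nx)sin(n'x) dx = ∫_0^π cos(nx)cos(n'x) dx = 0; and by product-to-sum, ∫_0^π sin(nx)cos(n'x) dx = ½∫_0^π [sin((n+n')x) + sin((n−n')x)] dx, which is 0 when n+n' is even and 2n/(n²−n'²) when n+n' is odd (it need not vanish on (0, π)).
  u² squared terms: (-5)²·∫sin(2x)² dx = 25·π/2 = 25*π/2;  (2)²·∫cos(3x)² dx = 4·π/2 = 2*π.
  u² cross terms: 2·(-5)·(2)·∫sin(2x)·cos(3x) dx = -20·(-4/5) = 16.
  So ∫_0^π u² dx = 25*π/2 + 2*π + 16 = 16 + 29*π/2.
  (u')² squared terms: (-10)²·∫cos(2x)² dx = 100·π/2 = 50*π;  (-6)²·∫sin(3x)² dx = 36·π/2 = 18*π.
  (u')² cross terms: 2·(-10)·(-6)·∫cos(2x)·sin(3x) dx = 120·(6/5) = 144.
  So ∫_0^π (u')² dx = 50*π + 18*π + 144 = 144 + 68*π.
||u||_{H^1}^2 = (16 + 29*π/2) + (144 + 68*π) = 160 + 165*π/2.


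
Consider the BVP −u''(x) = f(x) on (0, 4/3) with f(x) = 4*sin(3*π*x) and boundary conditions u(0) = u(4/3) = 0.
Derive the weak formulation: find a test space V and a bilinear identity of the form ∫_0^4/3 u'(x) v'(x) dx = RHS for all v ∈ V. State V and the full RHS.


V = H^1_0(0, 4/3) (so v(0) = v(4/3) = 0); weak form: ∫_0^4/3 u'v' dx = ∫_0^4/3 (4*sin(3*π*x)) v dx for all v ∈ V.

Multiply both sides by a test function v and integrate from 0 to 4/3:
  ∫_0^4/3 −u''(x) v(x) dx = ∫_0^4/3 f(x) v(x) dx.
Integrate the LHS by parts once:
  ∫_0^4/3 −u'' v dx = −[u'(x) v(x)]_0^4/3 + ∫_0^4/3 u'(x) v'(x) dx.
Thus ∫_0^4/3 u'(x) v'(x) dx = ∫_0^4/3 f(x) v(x) dx + [u'(x) v(x)]_0^4/3.
Choose V so that boundary terms are either known or forced to vanish.
u is Dirichlet: u(0) = u(4/3) = 0. Let V = H^1_0(0, 4/3); then v(0) = v(4/3) = 0, and [u' v]_0^4/3 = 0.
Weak formulation: find u (satisfying any essential BC) such that ∫_0^4/3 u'(x) v'(x) dx = ∫_0^4/3 f v dx for all v ∈ V.
Substituting f(x) = 4*sin(3*π*x), the right-hand side is ∫_0^4/3 (4*sin(3*π*x)) v dx.


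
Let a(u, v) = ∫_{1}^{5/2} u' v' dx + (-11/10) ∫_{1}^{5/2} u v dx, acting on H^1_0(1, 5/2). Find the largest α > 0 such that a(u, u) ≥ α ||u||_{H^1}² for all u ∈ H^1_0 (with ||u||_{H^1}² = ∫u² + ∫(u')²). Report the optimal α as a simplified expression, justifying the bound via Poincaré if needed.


α = (-99 + 40*π^2)/(10*(9 + 4*π^2))

Coercivity of a(·,·) on H^1_0(1, 5/2) means a(u, u) ≥ α ||u||_{H^1}² for every u ∈ H^1_0.
The interval has length L = 3/2, and Poincaré/coercivity depend only on L. Here a(u, u) = ∫(u')² + (-11/10)·∫u².
Here c = -11/10 < 0 with |c| < (π/L)² = 4*π^2/9, so coercivity still holds. The condition a(u,u) ≥ α||u||_{H^1}² reads (1−α)∫(u')² ≥ (α−c)∫u². Any admissible α is ≤ 1 (rapidly oscillating u have ∫u²/∫(u')² → 0), and α = 1 would force 0 ≥ (1−c)∫u², impossible since c < 1; so 1−α > 0. By the sharp Poincaré inequality on H^1_0 of an interval of length L, ∫(u')² ≥ (π/L)²∫u² with equality for the first sine mode sin(π(x−x₀)/L) (x₀ the left endpoint), so the inequality holds for all u iff (1−α)(π/L)² ≥ α − c, i.e. α ≤ ((π/L)² + c)/((π/L)² + 1) = (1 + c(L/π)²)/(1 + (L/π)²). (Direct route, valid since c ≤ 0: Poincaré gives c∫u² ≥ c(L/π)²∫(u')², so a(u,u) ≥ (1 + c(L/π)²)∫(u')², while ||u||_{H^1}² ≤ (1 + (L/π)²)∫(u')²; dividing yields the same α.) With (π/L)² = 4*π^2/9 and c = -11/10, the largest admissible constant is α = ((π/L)² + c)/((π/L)² + 1).
Simplifying, α = (-99 + 40*π^2)/(10*(9 + 4*π^2)).


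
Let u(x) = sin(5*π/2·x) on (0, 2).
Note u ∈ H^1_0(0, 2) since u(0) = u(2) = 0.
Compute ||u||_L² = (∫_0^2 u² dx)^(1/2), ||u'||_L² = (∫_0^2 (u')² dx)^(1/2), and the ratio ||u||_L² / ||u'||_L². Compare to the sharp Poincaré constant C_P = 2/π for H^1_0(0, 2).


||u||_L² / ||u'||_L² = 2/(5*π) < C_P = 2/π.

u(x) = sin(5*π/2·x), so u'(x) = 5*π*cos(5*π*x/2)/2.
Writing u(x) = A·sin(kπx/L) with A = 1 and k = 5, use ∫_0^L sin²(kπx/L) dx = L/2 and ∫_0^L cos²(kπx/L) dx = L/2.
u² = 1·sin²(5*π/2·x) and (u')² = 25*π^2/4·cos²(5*π/2·x), and each of sin², cos² integrates to L/2 = 1 over (0, 2).
∫_0^2 u² dx = 1, so ||u||_L² = 1.
∫_0^2 (u')² dx = 25*π^2/4, so ||u'||_L² = 5*π/2.
Ratio ||u||_L² / ||u'||_L² = 2/(5*π).
Sharp Poincaré constant on H^1_0(0, 2) is C_P = L/π = 2/π, achieved by sin(π/2·x).
This is the k = 5 harmonic; the ratio L/(kπ) is strictly less than C_P = L/π, consistent with the sharp inequality ||u||_L² ≤ C_P ||u'||_L².


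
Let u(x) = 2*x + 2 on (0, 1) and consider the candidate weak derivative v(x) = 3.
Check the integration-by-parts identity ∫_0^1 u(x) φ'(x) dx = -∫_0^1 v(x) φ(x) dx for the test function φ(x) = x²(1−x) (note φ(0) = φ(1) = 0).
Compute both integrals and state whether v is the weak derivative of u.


LHS = -1/6, RHS = -1/4. No, v is not the weak derivative of u.

u(x) = 2*x + 2, classical derivative u'(x) = 2.
φ(x) = x²(1−x), so φ'(x) = x*(2 - 3*x).
Note φ(0) = φ(1) = 0, so the boundary term u·φ vanishes.
LHS = ∫_0^1 u(x) φ'(x) dx = ∫_0^1 (-6*x^3 - 2*x^2 + 4*x) dx. Term by term:
  ∫_0^1 -6*x^3 dx = -3/2;  ∫_0^1 -2*x^2 dx = -2/3;  ∫_0^1 4*x dx = 2.
Sum: -3/2 − 2/3 + 2 = -1/6.
So LHS = -1/6.
∫_0^1 v(x) φ(x) dx = ∫_0^1 (-3*x^3 + 3*x^2) dx. Term by term:
  ∫_0^1 -3*x^3 dx = -3/4;  ∫_0^1 3*x^2 dx = 1.
Sum: -3/4 + 1 = 1/4.
So RHS = -∫_0^1 v(x) φ(x) dx = -1/4.
LHS − RHS = 1/12 ≠ 0, so the identity fails.
(For a valid weak derivative the identity must hold for EVERY test function, in particular this one. The failure shows v is NOT the weak derivative of u.)
Correct weak derivative would be u'(x) = 2.


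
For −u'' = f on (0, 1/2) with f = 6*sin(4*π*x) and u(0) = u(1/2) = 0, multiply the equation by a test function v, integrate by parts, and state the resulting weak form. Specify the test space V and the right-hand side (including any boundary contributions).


V = H^1_0(0, 1/2) (so v(0) = v(1/2) = 0); weak form: ∫_0^1/2 u'v' dx = ∫_0^1/2 (6*sin(4*π*x)) v dx for all v ∈ V.

Multiply both sides by a test function v and integrate from 0 to 1/2:
  ∫_0^1/2 −u''(x) v(x) dx = ∫_0^1/2 f(x) v(x) dx.
Integrate the LHS by parts once:
  ∫_0^1/2 −u'' v dx = −[u'(x) v(x)]_0^1/2 + ∫_0^1/2 u'(x) v'(x) dx.
Thus ∫_0^1/2 u'(x) v'(x) dx = ∫_0^1/2 f(x) v(x) dx + [u'(x) v(x)]_0^1/2.
Choose V so that boundary terms are either known or forced to vanish.
u is Dirichlet: u(0) = u(1/2) = 0. Let V = H^1_0(0, 1/2); then v(0) = v(1/2) = 0, and [u' v]_0^1/2 = 0.
Weak formulation: find u (satisfying any essential BC) such that ∫_0^1/2 u'(x) v'(x) dx = ∫_0^1/2 f v dx for all v ∈ V.
Substituting f(x) = 6*sin(4*π*x), the right-hand side is ∫_0^1/2 (6*sin(4*π*x)) v dx.


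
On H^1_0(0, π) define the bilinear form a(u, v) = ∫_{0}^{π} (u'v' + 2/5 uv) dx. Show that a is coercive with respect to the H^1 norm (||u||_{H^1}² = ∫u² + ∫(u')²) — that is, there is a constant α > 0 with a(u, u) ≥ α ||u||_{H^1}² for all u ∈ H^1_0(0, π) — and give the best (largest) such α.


α = 7/10

Coercivity of a(·,·) on H^1_0(0, π) means a(u, u) ≥ α ||u||_{H^1}² for every u ∈ H^1_0.
The interval has length L = π, and Poincaré/coercivity depend only on L. Here a(u, u) = ∫(u')² + (2/5)·∫u².
Here 0 < c = 2/5 < 1. The condition a(u,u) ≥ α||u||_{H^1}² reads (1−α)∫(u')² ≥ (α−c)∫u². Any admissible α is ≤ 1 (rapidly oscillating u have ∫u²/∫(u')² → 0), and α = 1 would force 0 ≥ (1−c)∫u², impossible since c < 1; so 1−α > 0. By the sharp Poincaré inequality on H^1_0 of an interval of length L, ∫(u')² ≥ (π/L)²∫u² with equality for the first sine mode sin(π(x−x₀)/L) (x₀ the left endpoint), so the inequality holds for all u iff (1−α)(π/L)² ≥ α − c, i.e. α ≤ ((π/L)² + c)/((π/L)² + 1) = (1 + c(L/π)²)/(1 + (L/π)²). With (π/L)² = 1 and c = 2/5, the largest admissible constant is α = ((π/L)² + c)/((π/L)² + 1).
Simplifying, α = 7/10.


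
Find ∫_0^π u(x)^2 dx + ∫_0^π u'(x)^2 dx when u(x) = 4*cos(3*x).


||u||_{H^1(0,π)}^2 = 80*π

u'(x) = -12*sin(3*x).
Expand u² and (u')² and integrate term by term on (0, π), using: for integers n ≥ 1, ∫_0^π sin²(nx) dx = ∫_0^π cos²(nx) dx = π/2; for n ≠ n', ∫_0^π sin(nx)sin(n'x) dx = ∫_0^π cos(nx)cos(n'x) dx = 0; and by product-to-sum, ∫_0^π sin(nx)cos(n'x) dx = ½∫_0^π [sin((n+n')x) + sin((n−n')x)] dx, which is 0 when n+n' is even and 2n/(n²−n'²) when n+n' is odd (it need not vanish on (0, π)).
  u² squared terms: (4)²·∫cos(3x)² dx = 16·π/2 = 8*π.
  So ∫_0^π u² dx = 8*π.
  (u')² squared terms: (-12)²·∫sin(3x)² dx = 144·π/2 = 72*π.
  So ∫_0^π (u')² dx = 72*π.
||u||_{H^1}^2 = (8*π) + (72*π) = 80*π.


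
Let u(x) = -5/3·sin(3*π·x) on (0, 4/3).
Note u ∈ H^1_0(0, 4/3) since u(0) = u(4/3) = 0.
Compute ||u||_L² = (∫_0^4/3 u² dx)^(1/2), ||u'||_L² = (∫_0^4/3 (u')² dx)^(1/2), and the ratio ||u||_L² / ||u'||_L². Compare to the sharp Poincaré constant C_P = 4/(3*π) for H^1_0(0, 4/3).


||u||_L² / ||u'||_L² = 1/(3*π) < C_P = 4/(3*π).

u(x) = -5/3·sin(3*π·x), so u'(x) = -5*π*cos(3*π*x).
Writing u(x) = A·sin(kπx/L) with A = -5/3 and k = 4, use ∫_0^L sin²(kπx/L) dx = L/2 and ∫_0^L cos²(kπx/L) dx = L/2.
u² = 25/9·sin²(3*π·x) and (u')² = 25*π^2·cos²(3*π·x), and each of sin², cos² integrates to L/2 = 2/3 over (0, 4/3).
∫_0^4/3 u² dx = 50/27, so ||u||_L² = 5*sqrt(6)/9.
∫_0^4/3 (u')² dx = 50*π^2/3, so ||u'||_L² = 5*sqrt(6)*π/3.
Ratio ||u||_L² / ||u'||_L² = 1/(3*π).
Sharp Poincaré constant on H^1_0(0, 4/3) is C_P = L/π = 4/(3*π), achieved by sin(3*π/4·x).
This is the k = 4 harmonic; the ratio L/(kπ) is strictly less than C_P = L/π, consistent with the sharp inequality ||u||_L² ≤ C_P ||u'||_L².


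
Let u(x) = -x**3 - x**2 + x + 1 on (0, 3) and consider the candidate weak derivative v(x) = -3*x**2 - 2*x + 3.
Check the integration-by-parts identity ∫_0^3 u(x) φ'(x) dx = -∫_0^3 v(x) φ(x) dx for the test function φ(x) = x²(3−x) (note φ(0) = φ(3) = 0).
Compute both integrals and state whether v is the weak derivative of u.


LHS = 1809/20, RHS = 1539/20. No, v is not the weak derivative of u.

u(x) = -x**3 - x**2 + x + 1, classical derivative u'(x) = -3*x**2 - 2*x + 1.
φ(x) = x²(3−x), so φ'(x) = 3*x*(2 - x).
Note φ(0) = φ(3) = 0, so the boundary term u·φ vanishes.
LHS = ∫_0^3 u(x) φ'(x) dx = ∫_0^3 (3*x^5 - 3*x^4 - 9*x^3 + 3*x^2 + 6*x) dx. Term by term:
  ∫_0^3 3*x^5 dx = 729/2;  ∫_0^3 -3*x^4 dx = -729/5;  ∫_0^3 -9*x^3 dx = -729/4;
  ∫_0^3 3*x^2 dx = 27;  ∫_0^3 6*x dx = 27.
Sum: 729/2 − 729/5 − 729/4 + 27 + 27 = 1809/20.
So LHS = 1809/20.
∫_0^3 v(x) φ(x) dx = ∫_0^3 (3*x^5 - 7*x^4 - 9*x^3 + 9*x^2) dx. Term by term:
  ∫_0^3 3*x^5 dx = 729/2;  ∫_0^3 -7*x^4 dx = -1701/5;  ∫_0^3 -9*x^3 dx = -729/4;
  ∫_0^3 9*x^2 dx = 81.
Sum: 729/2 − 1701/5 − 729/4 + 81 = -1539/20.
So RHS = -∫_0^3 v(x) φ(x) dx = 1539/20.
LHS − RHS = 27/2 ≠ 0, so the identity fails.
(For a valid weak derivative the identity must hold for EVERY test function, in particular this one. The failure shows v is NOT the weak derivative of u.)
Correct weak derivative would be u'(x) = -3*x**2 - 2*x + 1.
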